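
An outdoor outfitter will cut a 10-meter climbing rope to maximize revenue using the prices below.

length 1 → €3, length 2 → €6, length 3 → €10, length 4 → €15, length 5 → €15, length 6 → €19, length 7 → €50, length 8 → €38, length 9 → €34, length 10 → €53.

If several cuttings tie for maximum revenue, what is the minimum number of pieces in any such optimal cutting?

2

Build r[k] bottom-up: r[k] = max over allowed piece i of (p[i] + r[k−i]).
r[1] = 3
r[2] = 6  (first piece 1, then r[1]=3)
r[3] = 10
r[4] = 15
r[5] = 18  (first piece 1, then r[4]=15)
r[6] = 21  (first piece 1, then r[5]=18)
r[7] = 50
r[8] = 53  (first piece 1, then r[7]=50)
r[9] = 56  (first piece 1, then r[8]=53)
r[10] = 60  (first piece 3, then r[7]=50)
Maximum revenue is €60.
Now minimize piece count subject to staying optimal: for each k, pieces[k] = 1 + min over i with p[i]+r[k−i]=r[k] of pieces[k−i].
pieces[7] = 1
pieces[8] = 2
pieces[9] = 2
pieces[10] = 2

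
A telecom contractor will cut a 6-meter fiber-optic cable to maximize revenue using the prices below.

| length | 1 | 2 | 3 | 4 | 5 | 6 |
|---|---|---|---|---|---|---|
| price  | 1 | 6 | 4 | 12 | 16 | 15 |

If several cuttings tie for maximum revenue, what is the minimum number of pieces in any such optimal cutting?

2

Let r[k] be the best obtainable value from length k. For each k, try every first piece i and keep the best of price[i] + r[k−i].
r[1] = 1
r[2] = max(1+1, 6+0) = 6
r[3] = max(1+6, 6+1, 4+0) = 7
r[4] = max(1+7, 6+6, 4+1, 12+0) = 12
r[5] = max(1+12, 6+7, 4+6, 12+1, 16+0) = 16
r[6] = max(1+16, 6+12, 4+7, 12+6, 16+1, 15+0) = 18
Maximum revenue is $18.
Now minimize piece count subject to staying optimal: for each k, pieces[k] = 1 + min over i with p[i]+r[k−i]=r[k] of pieces[k−i].
pieces[3] = 2
pieces[4] = 1
pieces[5] = 1
pieces[6] = 2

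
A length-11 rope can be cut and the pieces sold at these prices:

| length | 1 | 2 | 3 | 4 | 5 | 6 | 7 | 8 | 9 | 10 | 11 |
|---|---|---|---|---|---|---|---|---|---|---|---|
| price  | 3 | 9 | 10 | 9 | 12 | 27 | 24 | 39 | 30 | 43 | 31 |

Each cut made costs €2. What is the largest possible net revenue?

Consider every possible first cut. net[k] is the best of p[i]+net[k−i] over all sellable i≤k, charging 2 whenever i<k.
net[1] = 3
net[2] = max(3+3-2, 9+0) = 9
net[3] = max(3+9-2, 9+3-2, 10+0) = 10
net[4] = max(3+10-2, 9+9-2, 10+3-2, 9+0) = 16
net[5] = max(3+16-2, 9+10-2, 10+9-2, 9+3-2, 12+0) = 17
net[6] = max(3+17-2, 9+16-2, 10+10-2, 9+9-2, 12+3-2, 27+0) = 27
net[7] = max(3+27-2, 9+17-2, 10+16-2, …, 27+3-2, 24+0) = 28
net[8] = max(3+28-2, 9+27-2, 10+17-2, …, 24+3-2, 39+0) = 39
net[9] = max(3+39-2, 9+28-2, 10+27-2, …, 39+3-2, 30+0) = 40
net[10] = max(3+40-2, 9+39-2, 10+28-2, …, 30+3-2, 43+0) = 46
net[11] = max(3+46-2, 9+40-2, 10+39-2, …, 43+3-2, 31+0) = 47
One optimal plan: pieces 8 + 2 + 1 (2 cuts) → €51 − €4 = €47.

47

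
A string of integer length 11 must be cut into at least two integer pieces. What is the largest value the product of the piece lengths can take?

Define m[k] = max over 1≤i<k of i · max(k−i, m[k−i]); the inner max lets the remainder stay uncut if that's better.
Small cases: m[2]=1, m[3]=2, m[4]=4, m[5]=6, m[6]=9.
m[7] = 2*max(5,6) = 2*6 = 12
m[8] = 2*max(6,9) = 2*9 = 18
m[9] = 3*max(6,9) = 3*9 = 27
m[10] = 2*max(8,18) = 2*18 = 36
m[11] = 2*max(9,27) = 2*27 = 54
One optimal split: 3 + 3 + 3 + 2; product 3*3*3*2 = 54.

54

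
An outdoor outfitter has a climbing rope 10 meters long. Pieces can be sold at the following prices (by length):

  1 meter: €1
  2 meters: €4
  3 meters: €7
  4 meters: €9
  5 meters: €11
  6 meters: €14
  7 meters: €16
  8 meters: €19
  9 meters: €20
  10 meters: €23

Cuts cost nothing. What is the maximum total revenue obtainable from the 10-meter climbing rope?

Let v[k] be the best obtainable value from length k. For each k, try every first piece i and keep the best of price[i] + v[k−i].
v[1] = 1
v[2] = max(1+1, 4+0) = 4
v[3] = max(1+4, 4+1, 7+0) = 7
v[4] = max(1+7, 4+4, 7+1, 9+0) = 9
v[5] = max(1+9, 4+7, 7+4, 9+1, 11+0) = 11
v[6] = max(1+11, 4+9, 7+7, 9+4, 11+1, 14+0) = 14
v[7] = max(1+14, 4+11, 7+9, …, 14+1, 16+0) = 16
v[8] = max(1+16, 4+14, 7+11, …, 16+1, 19+0) = 19
v[9] = max(1+19, 4+16, 7+14, …, 19+1, 20+0) = 21
v[10] = max(1+21, 4+19, 7+16, …, 20+1, 23+0) = 23
One optimal cutting: 8 + 2 → €19 + €4 = €23.

23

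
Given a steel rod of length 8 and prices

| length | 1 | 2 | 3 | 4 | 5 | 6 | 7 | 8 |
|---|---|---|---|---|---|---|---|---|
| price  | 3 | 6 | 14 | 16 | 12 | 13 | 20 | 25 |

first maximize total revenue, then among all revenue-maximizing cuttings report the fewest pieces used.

3

Let r[k] be the best obtainable value from length k. For each k, try every first piece i and keep the best of price[i] + r[k−i].
r[1] = 3
r[2] = 6  (first piece 1, then r[1]=3)
r[3] = 14
r[4] = 17  (first piece 1, then r[3]=14)
r[5] = 20  (first piece 1, then r[4]=17)
r[6] = 28  (first piece 3, then r[3]=14)
r[7] = 31  (first piece 1, then r[6]=28)
r[8] = 34  (first piece 1, then r[7]=31)
Maximum revenue is $34.
Now minimize piece count subject to staying optimal: for each k, pieces[k] = 1 + min over i with p[i]+r[k−i]=r[k] of pieces[k−i].
pieces[5] = 2
pieces[6] = 2
pieces[7] = 3
pieces[8] = 3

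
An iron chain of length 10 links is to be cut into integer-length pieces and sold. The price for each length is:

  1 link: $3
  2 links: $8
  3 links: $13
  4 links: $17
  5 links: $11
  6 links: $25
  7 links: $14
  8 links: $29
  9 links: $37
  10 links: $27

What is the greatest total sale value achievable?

Build best[k] bottom-up: best[k] = max over allowed piece i of (p[i] + best[k−i]).
best[1] = 3
best[2] = max(3+3, 8+0) = 8
best[3] = max(3+8, 8+3, 13+0) = 13
best[4] = max(3+13, 8+8, 13+3, 17+0) = 17
best[5] = max(3+17, 8+13, 13+8, 17+3, 11+0) = 21
best[6] = max(3+21, 8+17, 13+13, 17+8, 11+3, 25+0) = 26
best[7] = max(3+26, 8+21, 13+17, …, 25+3, 14+0) = 30
best[8] = max(3+30, 8+26, 13+21, …, 14+3, 29+0) = 34
best[9] = max(3+34, 8+30, 13+26, …, 29+3, 37+0) = 39
best[10] = max(3+39, 8+34, 13+30, …, 37+3, 27+0) = 43
One optimal cutting: 4 + 3 + 3 → $17 + $13 + $13 = $43.

43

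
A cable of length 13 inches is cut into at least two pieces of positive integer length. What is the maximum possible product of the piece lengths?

108

Define f[k] = max over 1≤i<k of i · max(k−i, f[k−i]); the inner max lets the remainder stay uncut if that's better.
Small cases: f[2]=1, f[3]=2, f[4]=4, f[5]=6, f[6]=9.
f[7] = max(1*9, 2*6, 3*4, 4*3, 5*2, 6*1) = 12
f[8] = max(1*12, 2*9, 3*6, …, 6*2, 7*1) = 18
f[9] = max(1*18, 2*12, 3*9, …, 7*2, 8*1) = 27
f[10] = max(1*27, 2*18, 3*12, …, 8*2, 9*1) = 36
f[11] = max(1*36, 2*27, 3*18, …, 9*2, 10*1) = 54
f[12] = max(1*54, 2*36, 3*27, …, 10*2, 11*1) = 81
f[13] = max(1*81, 2*54, 3*36, …, 11*2, 12*1) = 108
One optimal split: 3 + 3 + 3 + 2 + 2; product 3*3*3*2*2 = 108.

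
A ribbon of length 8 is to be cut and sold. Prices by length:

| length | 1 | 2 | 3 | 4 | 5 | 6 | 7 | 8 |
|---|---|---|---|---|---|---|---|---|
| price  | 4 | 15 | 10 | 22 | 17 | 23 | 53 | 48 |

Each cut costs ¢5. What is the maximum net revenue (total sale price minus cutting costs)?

Let r[k] be the best obtainable value from length k. For each k, try every first piece i and keep the best of price[i] + r[k−i] minus the 5 cut fee when i<k.
r[1] = 4
r[2] = max(4+4-5, 15+0) = 15
r[3] = max(4+15-5, 15+4-5, 10+0) = 14
r[4] = max(4+14-5, 15+15-5, 10+4-5, 22+0) = 25
r[5] = max(4+25-5, 15+14-5, 10+15-5, 22+4-5, 17+0) = 24
r[6] = max(4+24-5, 15+25-5, 10+14-5, 22+15-5, 17+4-5, 23+0) = 35
r[7] = max(4+35-5, 15+24-5, 10+25-5, …, 23+4-5, 53+0) = 53
r[8] = max(4+53-5, 15+35-5, 10+24-5, …, 53+4-5, 48+0) = 52
One optimal plan: pieces 7 + 1 (1 cut) → ¢57 − ¢5 = ¢52.

52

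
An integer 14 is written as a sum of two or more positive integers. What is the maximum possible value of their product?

162

Fill P[k] for k=2..14: at each k try every first piece i and multiply by the better of (k−i) uncut or P[k−i].
P[2] = 1×max(1,0) = 1×1 = 1
P[3] = 1×max(2,1) = 1×2 = 2
P[4] = 2×max(2,1) = 2×2 = 4
P[5] = 2×max(3,2) = 2×3 = 6
P[6] = 3×max(3,2) = 3×3 = 9
P[7] = 2×max(5,6) = 2×6 = 12
P[8] = 2×max(6,9) = 2×9 = 18
P[9] = 3×max(6,9) = 3×9 = 27
P[10] = 2×max(8,18) = 2×18 = 36
P[11] = 2×max(9,27) = 2×27 = 54
P[12] = 3×max(9,27) = 3×27 = 81
P[13] = 2×max(11,54) = 2×54 = 108
P[14] = 2×max(12,81) = 2×81 = 162
One optimal split: 3 + 3 + 3 + 3 + 2; product 3×3×3×3×2 = 162.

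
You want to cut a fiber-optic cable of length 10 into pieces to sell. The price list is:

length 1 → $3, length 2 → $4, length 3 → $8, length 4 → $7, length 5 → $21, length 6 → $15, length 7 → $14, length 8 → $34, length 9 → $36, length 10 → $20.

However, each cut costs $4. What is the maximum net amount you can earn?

38

Consider every possible first cut. v[k] is the best of p[i]+v[k−i] over all sellable i≤k, charging 4 whenever i<k.
v[1] = 3
v[2] = max(3+3-4, 4+0) = 4
v[3] = max(3+4-4, 4+3-4, 8+0) = 8
v[4] = max(3+8-4, 4+4-4, 8+3-4, 7+0) = 7
v[5] = max(3+7-4, 4+8-4, 8+4-4, 7+3-4, 21+0) = 21
v[6] = max(3+21-4, 4+7-4, 8+8-4, 7+4-4, 21+3-4, 15+0) = 20
v[7] = max(3+20-4, 4+21-4, 8+7-4, …, 15+3-4, 14+0) = 21
v[8] = max(3+21-4, 4+20-4, 8+21-4, …, 14+3-4, 34+0) = 34
v[9] = max(3+34-4, 4+21-4, 8+20-4, …, 34+3-4, 36+0) = 36
v[10] = max(3+36-4, 4+34-4, 8+21-4, …, 36+3-4, 20+0) = 38
One optimal plan: pieces 5 + 5 (1 cut) → $42 − $4 = $38.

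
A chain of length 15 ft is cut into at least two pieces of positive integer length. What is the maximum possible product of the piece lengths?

Define P[k] = max over 1≤i<k of i · max(k−i, P[k−i]); the inner max lets the remainder stay uncut if that's better.
P[2] = 1×max(1,0) = 1×1 = 1
P[3] = max(1×2, 2×1) = 2
P[4] = max(1×3, 2×2, 3×1) = 4
P[5] = max(1×4, 2×3, 3×2, 4×1) = 6
P[6] = max(1×6, 2×4, 3×3, 4×2, 5×1) = 9
P[7] = max(1×9, 2×6, 3×4, 4×3, 5×2, 6×1) = 12
P[8] = max(1×12, 2×9, 3×6, …, 6×2, 7×1) = 18
P[9] = max(1×18, 2×12, 3×9, …, 7×2, 8×1) = 27
P[10] = max(1×27, 2×18, 3×12, …, 8×2, 9×1) = 36
P[11] = max(1×36, 2×27, 3×18, …, 9×2, 10×1) = 54
P[12] = max(1×54, 2×36, 3×27, …, 10×2, 11×1) = 81
P[13] = max(1×81, 2×54, 3×36, …, 11×2, 12×1) = 108
P[14] = max(1×108, 2×81, 3×54, …, 12×2, 13×1) = 162
P[15] = max(1×162, 2×108, 3×81, …, 13×2, 14×1) = 243
One optimal split: 3 + 3 + 3 + 3 + 3; product 3×3×3×3×3 = 243.

243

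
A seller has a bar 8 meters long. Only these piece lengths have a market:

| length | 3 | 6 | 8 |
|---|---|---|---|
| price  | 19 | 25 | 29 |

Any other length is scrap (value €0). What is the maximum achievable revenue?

Build f[k] bottom-up: f[k] = max over allowed piece i of (p[i] + f[k−i]).
f[1] = 0
f[2] = 0
f[3] = 19
f[4] = 19
f[5] = 19
f[6] = max(19+19, 25+0) = 38
f[7] = max(19+19, 25+0) = 38
f[8] = max(19+19, 25+0, 29+0) = 38
One optimal cutting: pieces 3 + 3 with 2 meters of scrap → €38.

38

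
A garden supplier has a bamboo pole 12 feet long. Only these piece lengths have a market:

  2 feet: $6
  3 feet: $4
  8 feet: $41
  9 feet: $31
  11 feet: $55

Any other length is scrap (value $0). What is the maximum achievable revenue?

Let f[k] be the best obtainable value from length k. For each k, try every first piece i and keep the best of price[i] + f[k−i].
f[1] = 0
f[2] = 6
f[3] = 6
f[4] = 12  (first piece 2, then f[2]=6)
f[5] = 12
f[6] = 18  (first piece 2, then f[4]=12)
f[7] = 18
f[8] = 41
f[9] = 41
f[10] = 47  (first piece 2, then f[8]=41)
f[11] = 55
f[12] = 55
One optimal cutting: pieces 11 with 1 foot of scrap → $55.

55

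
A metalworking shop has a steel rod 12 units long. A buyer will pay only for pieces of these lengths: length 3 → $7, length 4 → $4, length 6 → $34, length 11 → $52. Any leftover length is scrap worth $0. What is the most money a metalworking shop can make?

68

Consider every possible first cut. f[k] is the best of p[i]+f[k−i] over all sellable i≤k.
f[1] = 0
f[2] = 0
f[3] = 7
f[4] = max(7+0, 4+0) = 7
f[5] = max(7+0, 4+0) = 7
f[6] = max(7+7, 4+0, 34+0) = 34
f[7] = max(7+7, 4+7, 34+0) = 34
f[8] = max(7+7, 4+7, 34+0) = 34
f[9] = max(7+34, 4+7, 34+7) = 41
f[10] = max(7+34, 4+34, 34+7) = 41
f[11] = max(7+34, 4+34, 34+7, 52+0) = 52
f[12] = max(7+41, 4+34, 34+34, 52+0) = 68
One optimal cutting: 6 + 6 → $68.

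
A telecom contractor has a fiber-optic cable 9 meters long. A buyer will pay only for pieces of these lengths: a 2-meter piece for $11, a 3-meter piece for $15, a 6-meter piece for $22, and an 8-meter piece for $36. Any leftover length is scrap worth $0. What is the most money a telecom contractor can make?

Let r[k] be the best obtainable value from length k. For each k, try every first piece i and keep the best of price[i] + r[k−i].
r[1] = 0
r[2] = 11
r[3] = max(11+0, 15+0) = 15
r[4] = max(11+11, 15+0) = 22
r[5] = max(11+15, 15+11) = 26
r[6] = max(11+22, 15+15, 22+0) = 33
r[7] = max(11+26, 15+22, 22+0) = 37
r[8] = max(11+33, 15+26, 22+11, 36+0) = 44
r[9] = max(11+37, 15+33, 22+15, 36+0) = 48
One optimal cutting: 3 + 2 + 2 + 2 → $48.

48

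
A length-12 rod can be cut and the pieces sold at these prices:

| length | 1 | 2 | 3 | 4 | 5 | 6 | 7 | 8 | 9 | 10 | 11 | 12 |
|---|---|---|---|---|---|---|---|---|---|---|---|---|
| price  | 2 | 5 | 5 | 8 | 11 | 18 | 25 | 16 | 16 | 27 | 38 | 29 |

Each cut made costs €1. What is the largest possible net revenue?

39

Build v[k] bottom-up: v[k] = max over allowed piece i of (p[i] + v[k−i]) − 1 per cut.
v[1] = 2
v[2] = max(2+2-1, 5+0) = 5
v[3] = max(2+5-1, 5+2-1, 5+0) = 6
v[4] = max(2+6-1, 5+5-1, 5+2-1, 8+0) = 9
v[5] = max(2+9-1, 5+6-1, 5+5-1, 8+2-1, 11+0) = 11
v[6] = max(2+11-1, 5+9-1, 5+6-1, 8+5-1, 11+2-1, 18+0) = 18
v[7] = max(2+18-1, 5+11-1, 5+9-1, …, 18+2-1, 25+0) = 25
v[8] = max(2+25-1, 5+18-1, 5+11-1, …, 25+2-1, 16+0) = 26
v[9] = max(2+26-1, 5+25-1, 5+18-1, …, 16+2-1, 16+0) = 29
v[10] = max(2+29-1, 5+26-1, 5+25-1, …, 16+2-1, 27+0) = 30
v[11] = max(2+30-1, 5+29-1, 5+26-1, …, 27+2-1, 38+0) = 38
v[12] = max(2+38-1, 5+30-1, 5+29-1, …, 38+2-1, 29+0) = 39
One optimal plan: pieces 11 + 1 (1 cut) → €40 − €1 = €39.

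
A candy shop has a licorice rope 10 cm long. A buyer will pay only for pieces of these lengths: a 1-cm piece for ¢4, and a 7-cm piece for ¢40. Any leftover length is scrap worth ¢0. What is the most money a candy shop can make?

52

Consider every possible first cut. r[k] is the best of p[i]+r[k−i] over all sellable i≤k.
r[1] = 4
r[2] = 8  (first piece 1, then r[1]=4)
r[3] = 12  (first piece 1, then r[2]=8)
r[4] = 16  (first piece 1, then r[3]=12)
r[5] = 20  (first piece 1, then r[4]=16)
r[6] = 24  (first piece 1, then r[5]=20)
r[7] = 40
r[8] = 44  (first piece 1, then r[7]=40)
r[9] = 48  (first piece 1, then r[8]=44)
r[10] = 52  (first piece 1, then r[9]=48)
One optimal cutting: 7 + 1 + 1 + 1 → ¢52.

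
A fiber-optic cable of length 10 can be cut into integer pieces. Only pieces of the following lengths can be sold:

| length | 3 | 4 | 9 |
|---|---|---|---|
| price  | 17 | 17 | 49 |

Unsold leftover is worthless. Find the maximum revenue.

Consider every possible first cut. best[k] is the best of p[i]+best[k−i] over all sellable i≤k.
best[1] = 0
best[2] = 0
best[3] = 17
best[4] = 17
best[5] = 17
best[6] = 34  (first piece 3, then best[3]=17)
best[7] = 34
best[8] = 34
best[9] = 51  (first piece 3, then best[6]=34)
best[10] = 51
One optimal cutting: pieces 3 + 3 + 3 with 1 meter of scrap → $51.

51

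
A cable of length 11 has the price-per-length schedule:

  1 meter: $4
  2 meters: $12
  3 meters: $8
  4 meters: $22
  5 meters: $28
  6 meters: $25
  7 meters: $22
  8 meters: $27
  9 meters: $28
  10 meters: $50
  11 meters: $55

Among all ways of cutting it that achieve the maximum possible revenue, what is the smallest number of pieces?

Let r[k] be the best obtainable value from length k. For each k, try every first piece i and keep the best of price[i] + r[k−i].
r[1] = 4
r[2] = max(4+4, 12+0) = 12
r[3] = max(4+12, 12+4, 8+0) = 16
r[4] = max(4+16, 12+12, 8+4, 22+0) = 24
r[5] = max(4+24, 12+16, 8+12, 22+4, 28+0) = 28
r[6] = max(4+28, 12+24, 8+16, 22+12, 28+4, 25+0) = 36
r[7] = max(4+36, 12+28, 8+24, …, 25+4, 22+0) = 40
r[8] = max(4+40, 12+36, 8+28, …, 22+4, 27+0) = 48
r[9] = max(4+48, 12+40, 8+36, …, 27+4, 28+0) = 52
r[10] = max(4+52, 12+48, 8+40, …, 28+4, 50+0) = 60
r[11] = max(4+60, 12+52, 8+48, …, 50+4, 55+0) = 64
Maximum revenue is $64.
Now minimize piece count subject to staying optimal: for each k, pieces[k] = 1 + min over i with p[i]+r[k−i]=r[k] of pieces[k−i].
pieces[8] = 4
pieces[9] = 3
pieces[10] = 5
pieces[11] = 4

4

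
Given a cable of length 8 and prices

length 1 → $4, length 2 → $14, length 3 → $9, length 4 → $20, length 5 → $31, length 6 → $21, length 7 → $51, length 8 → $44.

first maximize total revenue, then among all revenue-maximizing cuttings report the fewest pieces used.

Build r[k] bottom-up: r[k] = max over allowed piece i of (p[i] + r[k−i]).
r[1] = 4
r[2] = 14
r[3] = 18  (first piece 1, then r[2]=14)
r[4] = 28  (first piece 2, then r[2]=14)
r[5] = 32  (first piece 1, then r[4]=28)
r[6] = 42  (first piece 2, then r[4]=28)
r[7] = 51
r[8] = 56  (first piece 2, then r[6]=42)
Maximum revenue is $56.
Now minimize piece count subject to staying optimal: for each k, pieces[k] = 1 + min over i with p[i]+r[k−i]=r[k] of pieces[k−i].
pieces[5] = 3
pieces[6] = 3
pieces[7] = 1
pieces[8] = 4

4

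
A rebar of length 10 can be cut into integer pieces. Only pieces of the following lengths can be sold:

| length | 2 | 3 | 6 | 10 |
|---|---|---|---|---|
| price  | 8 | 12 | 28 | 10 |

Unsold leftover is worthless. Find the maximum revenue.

44

Let best[k] be the best obtainable value from length k. For each k, try every first piece i and keep the best of price[i] + best[k−i].
best[1] = 0
best[2] = 8
best[3] = 12
best[4] = 16  (first piece 2, then best[2]=8)
best[5] = 20  (first piece 2, then best[3]=12)
best[6] = 28
best[7] = 28
best[8] = 36  (first piece 2, then best[6]=28)
best[9] = 40  (first piece 3, then best[6]=28)
best[10] = 44  (first piece 2, then best[8]=36)
One optimal cutting: 6 + 2 + 2 → ₹44.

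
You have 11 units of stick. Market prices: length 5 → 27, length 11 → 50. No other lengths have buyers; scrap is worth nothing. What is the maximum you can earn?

Consider every possible first cut. r[k] is the best of p[i]+r[k−i] over all sellable i≤k.
r[1] = 0
r[2] = 0
r[3] = 0
r[4] = 0
r[5] = 27
r[6] = 27
r[7] = 27
r[8] = 27
r[9] = 27
r[10] = 54  (first piece 5, then r[5]=27)
r[11] = max(27+27, 50+0) = 54
One optimal cutting: pieces 5 + 5 with 1 unit of scrap → 54.

54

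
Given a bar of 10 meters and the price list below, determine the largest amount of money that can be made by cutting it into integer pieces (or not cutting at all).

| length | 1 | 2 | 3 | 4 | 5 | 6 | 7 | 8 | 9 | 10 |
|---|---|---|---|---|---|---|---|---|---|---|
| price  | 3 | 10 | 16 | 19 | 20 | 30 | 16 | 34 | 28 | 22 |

Let R[k] be the best obtainable value from length k. For each k, try every first piece i and keep the best of price[i] + R[k−i].
R[1] = 3
R[2] = 10
R[3] = 16
R[4] = 20  (first piece 2, then R[2]=10)
R[5] = 26  (first piece 2, then R[3]=16)
R[6] = 32  (first piece 3, then R[3]=16)
R[7] = 36  (first piece 2, then R[5]=26)
R[8] = 42  (first piece 2, then R[6]=32)
R[9] = 48  (first piece 3, then R[6]=32)
R[10] = 52  (first piece 2, then R[8]=42)
One optimal cutting: 3 + 3 + 2 + 2 → $16 + $16 + $10 + $10 = $52.

52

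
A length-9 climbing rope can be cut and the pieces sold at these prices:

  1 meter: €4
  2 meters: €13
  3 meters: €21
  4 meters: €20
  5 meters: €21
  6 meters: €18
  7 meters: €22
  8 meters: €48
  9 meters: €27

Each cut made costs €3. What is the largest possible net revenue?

57

Build v[k] bottom-up: v[k] = max over allowed piece i of (p[i] + v[k−i]) − 3 per cut.
v[1] = 4
v[2] = max(4+4-3, 13+0) = 13
v[3] = max(4+13-3, 13+4-3, 21+0) = 21
v[4] = max(4+21-3, 13+13-3, 21+4-3, 20+0) = 23
v[5] = max(4+23-3, 13+21-3, 21+13-3, 20+4-3, 21+0) = 31
v[6] = max(4+31-3, 13+23-3, 21+21-3, 20+13-3, 21+4-3, 18+0) = 39
v[7] = max(4+39-3, 13+31-3, 21+23-3, …, 18+4-3, 22+0) = 41
v[8] = max(4+41-3, 13+39-3, 21+31-3, …, 22+4-3, 48+0) = 49
v[9] = max(4+49-3, 13+41-3, 21+39-3, …, 48+4-3, 27+0) = 57
One optimal plan: pieces 3 + 3 + 3 (2 cuts) → €63 − €6 = €57.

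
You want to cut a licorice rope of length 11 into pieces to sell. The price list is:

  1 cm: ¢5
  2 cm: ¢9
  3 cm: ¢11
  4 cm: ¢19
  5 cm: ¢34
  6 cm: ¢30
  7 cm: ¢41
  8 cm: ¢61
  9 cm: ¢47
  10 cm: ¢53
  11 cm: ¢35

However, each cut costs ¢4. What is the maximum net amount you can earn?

Consider every possible first cut. v[k] is the best of p[i]+v[k−i] over all sellable i≤k, charging 4 whenever i<k.
v[1] = 5
v[2] = 9
v[3] = 11
v[4] = 19
v[5] = 34
v[6] = 35  (first piece 1, then v[5]=34)
v[7] = 41
v[8] = 61
v[9] = 62  (first piece 1, then v[8]=61)
v[10] = 66  (first piece 2, then v[8]=61)
v[11] = 68  (first piece 3, then v[8]=61)
One optimal plan: pieces 8 + 3 (1 cut) → ¢72 − ¢4 = ¢68.

68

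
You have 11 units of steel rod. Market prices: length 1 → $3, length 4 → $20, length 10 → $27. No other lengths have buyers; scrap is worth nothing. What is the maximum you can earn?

Let f[k] be the best obtainable value from length k. For each k, try every first piece i and keep the best of price[i] + f[k−i].
f[1] = 3
f[2] = 6  (first piece 1, then f[1]=3)
f[3] = 9  (first piece 1, then f[2]=6)
f[4] = max(3+9, 20+0) = 20
f[5] = max(3+20, 20+3) = 23
f[6] = max(3+23, 20+6) = 26
f[7] = max(3+26, 20+9) = 29
f[8] = max(3+29, 20+20) = 40
f[9] = max(3+40, 20+23) = 43
f[10] = max(3+43, 20+26, 27+0) = 46
f[11] = max(3+46, 20+29, 27+3) = 49
One optimal cutting: 4 + 4 + 1 + 1 + 1 → $49.

49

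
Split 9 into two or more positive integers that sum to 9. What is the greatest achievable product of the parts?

27

Define f[k] = max over 1≤i<k of i · max(k−i, f[k−i]); the inner max lets the remainder stay uncut if that's better.
f[2] = 1*max(1,0) = 1*1 = 1
f[3] = 1*max(2,1) = 1*2 = 2
f[4] = 2*max(2,1) = 2*2 = 4
f[5] = 2*max(3,2) = 2*3 = 6
f[6] = 3*max(3,2) = 3*3 = 9
f[7] = 2*max(5,6) = 2*6 = 12
f[8] = 2*max(6,9) = 2*9 = 18
f[9] = 3*max(6,9) = 3*9 = 27
One optimal split: 3 + 3 + 3; product 3*3*3 = 27.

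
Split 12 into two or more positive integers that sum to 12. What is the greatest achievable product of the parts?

81

Fill prod[k] for k=2..12: at each k try every first piece i and multiply by the better of (k−i) uncut or prod[k−i].
prod[2] = 1·max(1,0) = 1·1 = 1
prod[3] = 1·max(2,1) = 1·2 = 2
prod[4] = 2·max(2,1) = 2·2 = 4
prod[5] = 2·max(3,2) = 2·3 = 6
prod[6] = 3·max(3,2) = 3·3 = 9
prod[7] = 2·max(5,6) = 2·6 = 12
prod[8] = 2·max(6,9) = 2·9 = 18
prod[9] = 3·max(6,9) = 3·9 = 27
prod[10] = 2·max(8,18) = 2·18 = 36
prod[11] = 2·max(9,27) = 2·27 = 54
prod[12] = 3·max(9,27) = 3·27 = 81
One optimal split: 3 + 3 + 3 + 3; product 3·3·3·3 = 81.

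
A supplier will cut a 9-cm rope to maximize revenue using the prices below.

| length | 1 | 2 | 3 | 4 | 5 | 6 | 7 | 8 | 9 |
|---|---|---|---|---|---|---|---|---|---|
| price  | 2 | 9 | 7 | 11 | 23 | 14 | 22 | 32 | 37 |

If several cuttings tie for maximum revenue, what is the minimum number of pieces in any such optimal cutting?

Build r[k] bottom-up: r[k] = max over allowed piece i of (p[i] + r[k−i]).
r[1] = 2
r[2] = max(2+2, 9+0) = 9
r[3] = max(2+9, 9+2, 7+0) = 11
r[4] = max(2+11, 9+9, 7+2, 11+0) = 18
r[5] = max(2+18, 9+11, 7+9, 11+2, 23+0) = 23
r[6] = max(2+23, 9+18, 7+11, 11+9, 23+2, 14+0) = 27
r[7] = max(2+27, 9+23, 7+18, …, 14+2, 22+0) = 32
r[8] = max(2+32, 9+27, 7+23, …, 22+2, 32+0) = 36
r[9] = max(2+36, 9+32, 7+27, …, 32+2, 37+0) = 41
Maximum revenue is 41.
Now minimize piece count subject to staying optimal: for each k, pieces[k] = 1 + min over i with p[i]+r[k−i]=r[k] of pieces[k−i].
pieces[6] = 3
pieces[7] = 2
pieces[8] = 4
pieces[9] = 3

3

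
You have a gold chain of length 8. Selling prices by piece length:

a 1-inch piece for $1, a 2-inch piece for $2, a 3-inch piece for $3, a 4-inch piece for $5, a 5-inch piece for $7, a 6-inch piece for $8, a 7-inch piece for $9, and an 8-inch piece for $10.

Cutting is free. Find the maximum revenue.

10

Let best[k] be the best obtainable value from length k. For each k, try every first piece i and keep the best of price[i] + best[k−i].
best[1] = 1
best[2] = 2  (first piece 1, then best[1]=1)
best[3] = 3  (first piece 1, then best[2]=2)
best[4] = 5
best[5] = 7
best[6] = 8  (first piece 1, then best[5]=7)
best[7] = 9  (first piece 1, then best[6]=8)
best[8] = 10  (first piece 1, then best[7]=9)
One optimal cutting: 5 + 1 + 1 + 1 → $7 + $1 + $1 + $1 = $10.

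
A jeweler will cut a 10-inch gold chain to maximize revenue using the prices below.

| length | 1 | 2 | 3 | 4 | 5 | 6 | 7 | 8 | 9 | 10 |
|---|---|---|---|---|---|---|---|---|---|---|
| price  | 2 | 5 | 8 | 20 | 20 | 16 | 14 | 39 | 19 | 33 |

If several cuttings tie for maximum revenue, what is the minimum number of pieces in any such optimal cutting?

3

Build r[k] bottom-up: r[k] = max over allowed piece i of (p[i] + r[k−i]).
r[1] = 2
r[2] = 5
r[3] = 8
r[4] = 20
r[5] = 22  (first piece 1, then r[4]=20)
r[6] = 25  (first piece 2, then r[4]=20)
r[7] = 28  (first piece 3, then r[4]=20)
r[8] = 40  (first piece 4, then r[4]=20)
r[9] = 42  (first piece 1, then r[8]=40)
r[10] = 45  (first piece 2, then r[8]=40)
Maximum revenue is $45.
Now minimize piece count subject to staying optimal: for each k, pieces[k] = 1 + min over i with p[i]+r[k−i]=r[k] of pieces[k−i].
pieces[7] = 2
pieces[8] = 2
pieces[9] = 3
pieces[10] = 3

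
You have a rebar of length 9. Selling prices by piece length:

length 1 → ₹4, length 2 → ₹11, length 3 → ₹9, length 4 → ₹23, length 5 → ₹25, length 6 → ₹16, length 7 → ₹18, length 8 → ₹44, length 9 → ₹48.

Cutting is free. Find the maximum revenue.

Consider every possible first cut. r[k] is the best of p[i]+r[k−i] over all sellable i≤k.
r[1] = 4
r[2] = max(4+4, 11+0) = 11
r[3] = max(4+11, 11+4, 9+0) = 15
r[4] = max(4+15, 11+11, 9+4, 23+0) = 23
r[5] = max(4+23, 11+15, 9+11, 23+4, 25+0) = 27
r[6] = max(4+27, 11+23, 9+15, 23+11, 25+4, 16+0) = 34
r[7] = max(4+34, 11+27, 9+23, …, 16+4, 18+0) = 38
r[8] = max(4+38, 11+34, 9+27, …, 18+4, 44+0) = 46
r[9] = max(4+46, 11+38, 9+34, …, 44+4, 48+0) = 50
One optimal cutting: 4 + 4 + 1 → ₹23 + ₹23 + ₹4 = ₹50.

50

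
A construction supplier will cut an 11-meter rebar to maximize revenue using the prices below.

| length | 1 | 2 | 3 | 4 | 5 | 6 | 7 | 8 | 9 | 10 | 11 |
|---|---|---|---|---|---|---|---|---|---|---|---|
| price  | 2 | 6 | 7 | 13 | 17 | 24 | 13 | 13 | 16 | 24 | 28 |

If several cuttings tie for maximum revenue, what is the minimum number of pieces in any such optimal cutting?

2

Consider every possible first cut. r[k] is the best of p[i]+r[k−i] over all sellable i≤k.
r[1] = 2
r[2] = max(2+2, 6+0) = 6
r[3] = max(2+6, 6+2, 7+0) = 8
r[4] = max(2+8, 6+6, 7+2, 13+0) = 13
r[5] = max(2+13, 6+8, 7+6, 13+2, 17+0) = 17
r[6] = max(2+17, 6+13, 7+8, 13+6, 17+2, 24+0) = 24
r[7] = max(2+24, 6+17, 7+13, …, 24+2, 13+0) = 26
r[8] = max(2+26, 6+24, 7+17, …, 13+2, 13+0) = 30
r[9] = max(2+30, 6+26, 7+24, …, 13+2, 16+0) = 32
r[10] = max(2+32, 6+30, 7+26, …, 16+2, 24+0) = 37
r[11] = max(2+37, 6+32, 7+30, …, 24+2, 28+0) = 41
Maximum revenue is ₹41.
Now minimize piece count subject to staying optimal: for each k, pieces[k] = 1 + min over i with p[i]+r[k−i]=r[k] of pieces[k−i].
pieces[8] = 2
pieces[9] = 3
pieces[10] = 2
pieces[11] = 2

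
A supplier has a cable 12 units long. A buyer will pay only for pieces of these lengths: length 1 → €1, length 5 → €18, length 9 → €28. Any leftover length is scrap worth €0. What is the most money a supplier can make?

Build f[k] bottom-up: f[k] = max over allowed piece i of (p[i] + f[k−i]).
f[1] = 1
f[2] = 2  (first piece 1, then f[1]=1)
f[3] = 3  (first piece 1, then f[2]=2)
f[4] = 4  (first piece 1, then f[3]=3)
f[5] = max(1+4, 18+0) = 18
f[6] = max(1+18, 18+1) = 19
f[7] = max(1+19, 18+2) = 20
f[8] = max(1+20, 18+3) = 21
f[9] = max(1+21, 18+4, 28+0) = 28
f[10] = max(1+28, 18+18, 28+1) = 36
f[11] = max(1+36, 18+19, 28+2) = 37
f[12] = max(1+37, 18+20, 28+3) = 38
One optimal cutting: 5 + 5 + 1 + 1 → €38.

38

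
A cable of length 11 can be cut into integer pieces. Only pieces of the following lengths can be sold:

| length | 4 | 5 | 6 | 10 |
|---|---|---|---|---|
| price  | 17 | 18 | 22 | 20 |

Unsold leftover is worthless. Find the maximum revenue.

40

Build r[k] bottom-up: r[k] = max over allowed piece i of (p[i] + r[k−i]).
r[1] = 0
r[2] = 0
r[3] = 0
r[4] = 17
r[5] = max(17+0, 18+0) = 18
r[6] = max(17+0, 18+0, 22+0) = 22
r[7] = max(17+0, 18+0, 22+0) = 22
r[8] = max(17+17, 18+0, 22+0) = 34
r[9] = max(17+18, 18+17, 22+0) = 35
r[10] = max(17+22, 18+18, 22+17, 20+0) = 39
r[11] = max(17+22, 18+22, 22+18, 20+0) = 40
One optimal cutting: 6 + 5 → 40.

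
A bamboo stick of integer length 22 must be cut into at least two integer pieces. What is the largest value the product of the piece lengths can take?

Define g[k] = max over 1≤i<k of i · max(k−i, g[k−i]); the inner max lets the remainder stay uncut if that's better.
g[2] = 1×max(1,0) = 1×1 = 1
g[3] = max(1×2, 2×1) = 2
g[4] = max(1×3, 2×2, 3×1) = 4
g[5] = max(1×4, 2×3, 3×2, 4×1) = 6
g[6] = max(1×6, 2×4, 3×3, 4×2, 5×1) = 9
g[7] = max(1×9, 2×6, 3×4, 4×3, 5×2, 6×1) = 12
g[8] = max(1×12, 2×9, 3×6, …, 6×2, 7×1) = 18
g[9] = max(1×18, 2×12, 3×9, …, 7×2, 8×1) = 27
g[10] = max(1×27, 2×18, 3×12, …, 8×2, 9×1) = 36
g[11] = max(1×36, 2×27, 3×18, …, 9×2, 10×1) = 54
g[12] = max(1×54, 2×36, 3×27, …, 10×2, 11×1) = 81
g[13] = max(1×81, 2×54, 3×36, …, 11×2, 12×1) = 108
g[14] = max(1×108, 2×81, 3×54, …, 12×2, 13×1) = 162
g[15] = max(1×162, 2×108, 3×81, …, 13×2, 14×1) = 243
g[16] = max(1×243, 2×162, 3×108, …, 14×2, 15×1) = 324
g[17] = max(1×324, 2×243, 3×162, …, 15×2, 16×1) = 486
g[18] = max(1×486, 2×324, 3×243, …, 16×2, 17×1) = 729
g[19] = max(1×729, 2×486, 3×324, …, 17×2, 18×1) = 972
g[20] = max(1×972, 2×729, 3×486, …, 18×2, 19×1) = 1458
g[21] = max(1×1458, 2×972, 3×729, …, 19×2, 20×1) = 2187
g[22] = max(1×2187, 2×1458, 3×972, …, 20×2, 21×1) = 2916
One optimal split: 3 + 3 + 3 + 3 + 3 + 3 + 2 + 2; product 3×3×3×3×3×3×2×2 = 2916.

2916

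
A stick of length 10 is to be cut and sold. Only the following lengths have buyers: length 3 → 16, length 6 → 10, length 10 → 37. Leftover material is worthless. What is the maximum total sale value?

48

Build f[k] bottom-up: f[k] = max over allowed piece i of (p[i] + f[k−i]).
f[1] = 0
f[2] = 0
f[3] = 16
f[4] = 16
f[5] = 16
f[6] = 32  (first piece 3, then f[3]=16)
f[7] = 32
f[8] = 32
f[9] = 48  (first piece 3, then f[6]=32)
f[10] = 48
One optimal cutting: pieces 3 + 3 + 3 with 1 cm of scrap → 48.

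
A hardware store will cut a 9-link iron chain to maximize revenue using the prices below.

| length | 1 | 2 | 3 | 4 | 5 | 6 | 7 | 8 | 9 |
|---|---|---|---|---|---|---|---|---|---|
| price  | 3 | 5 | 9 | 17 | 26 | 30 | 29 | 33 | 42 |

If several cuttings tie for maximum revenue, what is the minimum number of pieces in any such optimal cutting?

Let r[k] be the best obtainable value from length k. For each k, try every first piece i and keep the best of price[i] + r[k−i].
r[1] = 3
r[2] = 6  (first piece 1, then r[1]=3)
r[3] = 9  (first piece 1, then r[2]=6)
r[4] = 17
r[5] = 26
r[6] = 30
r[7] = 33  (first piece 1, then r[6]=30)
r[8] = 36  (first piece 1, then r[7]=33)
r[9] = 43  (first piece 4, then r[5]=26)
Maximum revenue is $43.
Now minimize piece count subject to staying optimal: for each k, pieces[k] = 1 + min over i with p[i]+r[k−i]=r[k] of pieces[k−i].
pieces[6] = 1
pieces[7] = 2
pieces[8] = 3
pieces[9] = 2

2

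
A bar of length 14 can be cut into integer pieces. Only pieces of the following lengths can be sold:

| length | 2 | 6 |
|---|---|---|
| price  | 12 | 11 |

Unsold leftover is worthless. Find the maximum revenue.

84

Let best[k] be the best obtainable value from length k. For each k, try every first piece i and keep the best of price[i] + best[k−i].
best[1] = 0
best[2] = 12
best[3] = 12
best[4] = 24  (first piece 2, then best[2]=12)
best[5] = 24
best[6] = max(12+24, 11+0) = 36
best[7] = max(12+24, 11+0) = 36
best[8] = max(12+36, 11+12) = 48
best[9] = max(12+36, 11+12) = 48
best[10] = max(12+48, 11+24) = 60
best[11] = max(12+48, 11+24) = 60
best[12] = max(12+60, 11+36) = 72
best[13] = max(12+60, 11+36) = 72
best[14] = max(12+72, 11+48) = 84
One optimal cutting: 2 + 2 + 2 + 2 + 2 + 2 + 2 → €84.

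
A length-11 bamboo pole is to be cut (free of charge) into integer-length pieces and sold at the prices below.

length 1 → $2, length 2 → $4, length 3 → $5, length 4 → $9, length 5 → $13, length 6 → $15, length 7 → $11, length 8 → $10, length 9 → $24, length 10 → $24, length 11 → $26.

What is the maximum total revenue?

28

Let r[k] be the best obtainable value from length k. For each k, try every first piece i and keep the best of price[i] + r[k−i].
r[1] = 2
r[2] = 4  (first piece 1, then r[1]=2)
r[3] = 6  (first piece 1, then r[2]=4)
r[4] = 9
r[5] = 13
r[6] = 15  (first piece 1, then r[5]=13)
r[7] = 17  (first piece 1, then r[6]=15)
r[8] = 19  (first piece 1, then r[7]=17)
r[9] = 24
r[10] = 26  (first piece 1, then r[9]=24)
r[11] = 28  (first piece 1, then r[10]=26)
One optimal cutting: 9 + 1 + 1 → $24 + $2 + $2 = $28.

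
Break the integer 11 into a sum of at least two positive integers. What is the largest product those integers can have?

54

Fill P[k] for k=2..11: at each k try every first piece i and multiply by the better of (k−i) uncut or P[k−i].
Small cases: P[2]=1, P[3]=2, P[4]=4, P[5]=6, P[6]=9.
P[7] = max(1*9, 2*6, 3*4, 4*3, 5*2, 6*1) = 12
P[8] = max(1*12, 2*9, 3*6, …, 6*2, 7*1) = 18
P[9] = max(1*18, 2*12, 3*9, …, 7*2, 8*1) = 27
P[10] = max(1*27, 2*18, 3*12, …, 8*2, 9*1) = 36
P[11] = max(1*36, 2*27, 3*18, …, 9*2, 10*1) = 54
One optimal split: 3 + 3 + 3 + 2; product 3*3*3*2 = 54.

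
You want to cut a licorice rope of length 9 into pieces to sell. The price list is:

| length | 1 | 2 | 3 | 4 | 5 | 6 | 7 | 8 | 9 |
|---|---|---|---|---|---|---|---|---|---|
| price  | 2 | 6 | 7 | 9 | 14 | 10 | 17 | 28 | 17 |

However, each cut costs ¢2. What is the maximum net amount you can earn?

Consider every possible first cut. r[k] is the best of p[i]+r[k−i] over all sellable i≤k, charging 2 whenever i<k.
r[1] = 2
r[2] = max(2+2-2, 6+0) = 6
r[3] = max(2+6-2, 6+2-2, 7+0) = 7
r[4] = max(2+7-2, 6+6-2, 7+2-2, 9+0) = 10
r[5] = max(2+10-2, 6+7-2, 7+6-2, 9+2-2, 14+0) = 14
r[6] = max(2+14-2, 6+10-2, 7+7-2, 9+6-2, 14+2-2, 10+0) = 14
r[7] = max(2+14-2, 6+14-2, 7+10-2, …, 10+2-2, 17+0) = 18
r[8] = max(2+18-2, 6+14-2, 7+14-2, …, 17+2-2, 28+0) = 28
r[9] = max(2+28-2, 6+18-2, 7+14-2, …, 28+2-2, 17+0) = 28
One optimal plan: pieces 8 + 1 (1 cut) → ¢30 − ¢2 = ¢28.

28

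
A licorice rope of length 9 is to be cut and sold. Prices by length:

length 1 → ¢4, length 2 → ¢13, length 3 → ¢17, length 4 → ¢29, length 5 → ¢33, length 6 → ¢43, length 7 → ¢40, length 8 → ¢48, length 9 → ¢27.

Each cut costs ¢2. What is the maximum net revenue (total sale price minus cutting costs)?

60

Build r[k] bottom-up: r[k] = max over allowed piece i of (p[i] + r[k−i]) − 2 per cut.
r[1] = 4
r[2] = max(4+4-2, 13+0) = 13
r[3] = max(4+13-2, 13+4-2, 17+0) = 17
r[4] = max(4+17-2, 13+13-2, 17+4-2, 29+0) = 29
r[5] = max(4+29-2, 13+17-2, 17+13-2, 29+4-2, 33+0) = 33
r[6] = max(4+33-2, 13+29-2, 17+17-2, 29+13-2, 33+4-2, 43+0) = 43
r[7] = max(4+43-2, 13+33-2, 17+29-2, …, 43+4-2, 40+0) = 45
r[8] = max(4+45-2, 13+43-2, 17+33-2, …, 40+4-2, 48+0) = 56
r[9] = max(4+56-2, 13+45-2, 17+43-2, …, 48+4-2, 27+0) = 60
One optimal plan: pieces 5 + 4 (1 cut) → ¢62 − ¢2 = ¢60.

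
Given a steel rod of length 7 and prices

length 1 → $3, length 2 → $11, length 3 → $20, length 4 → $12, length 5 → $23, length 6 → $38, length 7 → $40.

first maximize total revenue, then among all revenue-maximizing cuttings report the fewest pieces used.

Consider every possible first cut. r[k] is the best of p[i]+r[k−i] over all sellable i≤k.
r[1] = 3
r[2] = 11
r[3] = 20
r[4] = 23  (first piece 1, then r[3]=20)
r[5] = 31  (first piece 2, then r[3]=20)
r[6] = 40  (first piece 3, then r[3]=20)
r[7] = 43  (first piece 1, then r[6]=40)
Maximum revenue is $43.
Now minimize piece count subject to staying optimal: for each k, pieces[k] = 1 + min over i with p[i]+r[k−i]=r[k] of pieces[k−i].
pieces[4] = 2
pieces[5] = 2
pieces[6] = 2
pieces[7] = 3

3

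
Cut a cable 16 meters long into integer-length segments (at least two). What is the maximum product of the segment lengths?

324

Let prod[k] be the best product for length k (with at least one cut). For each first piece i, the rest contributes max(k−i, prod[k−i]).
prod[2] = 1·max(1,0) = 1·1 = 1
prod[3] = max(1·2, 2·1) = 2
prod[4] = max(1·3, 2·2, 3·1) = 4
prod[5] = max(1·4, 2·3, 3·2, 4·1) = 6
prod[6] = max(1·6, 2·4, 3·3, 4·2, 5·1) = 9
prod[7] = max(1·9, 2·6, 3·4, 4·3, 5·2, 6·1) = 12
prod[8] = max(1·12, 2·9, 3·6, …, 6·2, 7·1) = 18
prod[9] = max(1·18, 2·12, 3·9, …, 7·2, 8·1) = 27
prod[10] = max(1·27, 2·18, 3·12, …, 8·2, 9·1) = 36
prod[11] = max(1·36, 2·27, 3·18, …, 9·2, 10·1) = 54
prod[12] = max(1·54, 2·36, 3·27, …, 10·2, 11·1) = 81
prod[13] = max(1·81, 2·54, 3·36, …, 11·2, 12·1) = 108
prod[14] = max(1·108, 2·81, 3·54, …, 12·2, 13·1) = 162
prod[15] = max(1·162, 2·108, 3·81, …, 13·2, 14·1) = 243
prod[16] = max(1·243, 2·162, 3·108, …, 14·2, 15·1) = 324
One optimal split: 3 + 3 + 3 + 3 + 2 + 2; product 3·3·3·3·2·2 = 324.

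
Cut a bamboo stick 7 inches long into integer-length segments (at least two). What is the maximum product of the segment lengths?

Fill f[k] for k=2..7: at each k try every first piece i and multiply by the better of (k−i) uncut or f[k−i].
Small cases: f[2]=1.
f[3] = 1·max(2,1) = 1·2 = 2
f[4] = 2·max(2,1) = 2·2 = 4
f[5] = 2·max(3,2) = 2·3 = 6
f[6] = 3·max(3,2) = 3·3 = 9
f[7] = 2·max(5,6) = 2·6 = 12
One optimal split: 3 + 2 + 2; product 3·2·2 = 12.

12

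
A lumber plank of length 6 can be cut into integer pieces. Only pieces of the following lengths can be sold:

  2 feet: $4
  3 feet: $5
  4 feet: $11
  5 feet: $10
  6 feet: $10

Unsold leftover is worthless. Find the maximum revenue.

Let f[k] be the best obtainable value from length k. For each k, try every first piece i and keep the best of price[i] + f[k−i].
f[1] = 0
f[2] = 4
f[3] = max(4+0, 5+0) = 5
f[4] = max(4+4, 5+0, 11+0) = 11
f[5] = max(4+5, 5+4, 11+0, 10+0) = 11
f[6] = max(4+11, 5+5, 11+4, 10+0, 10+0) = 15
One optimal cutting: 4 + 2 → $15.

15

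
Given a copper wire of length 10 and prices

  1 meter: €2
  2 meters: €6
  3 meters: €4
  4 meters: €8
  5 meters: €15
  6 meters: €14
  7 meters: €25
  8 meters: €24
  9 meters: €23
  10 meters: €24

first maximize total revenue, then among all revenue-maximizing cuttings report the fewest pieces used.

3

Let r[k] be the best obtainable value from length k. For each k, try every first piece i and keep the best of price[i] + r[k−i].
r[1] = 2
r[2] = 6
r[3] = 8  (first piece 1, then r[2]=6)
r[4] = 12  (first piece 2, then r[2]=6)
r[5] = 15
r[6] = 18  (first piece 2, then r[4]=12)
r[7] = 25
r[8] = 27  (first piece 1, then r[7]=25)
r[9] = 31  (first piece 2, then r[7]=25)
r[10] = 33  (first piece 1, then r[9]=31)
Maximum revenue is €33.
Now minimize piece count subject to staying optimal: for each k, pieces[k] = 1 + min over i with p[i]+r[k−i]=r[k] of pieces[k−i].
pieces[7] = 1
pieces[8] = 2
pieces[9] = 2
pieces[10] = 3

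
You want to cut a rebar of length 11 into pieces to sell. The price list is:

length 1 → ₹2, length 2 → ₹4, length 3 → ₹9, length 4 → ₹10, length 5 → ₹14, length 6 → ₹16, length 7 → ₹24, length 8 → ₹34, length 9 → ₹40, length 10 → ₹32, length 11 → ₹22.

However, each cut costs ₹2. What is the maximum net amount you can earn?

Let net[k] be the best obtainable value from length k. For each k, try every first piece i and keep the best of price[i] + net[k−i] minus the 2 cut fee when i<k.
net[1] = 2
net[2] = max(2+2-2, 4+0) = 4
net[3] = max(2+4-2, 4+2-2, 9+0) = 9
net[4] = max(2+9-2, 4+4-2, 9+2-2, 10+0) = 10
net[5] = max(2+10-2, 4+9-2, 9+4-2, 10+2-2, 14+0) = 14
net[6] = max(2+14-2, 4+10-2, 9+9-2, 10+4-2, 14+2-2, 16+0) = 16
net[7] = max(2+16-2, 4+14-2, 9+10-2, …, 16+2-2, 24+0) = 24
net[8] = max(2+24-2, 4+16-2, 9+14-2, …, 24+2-2, 34+0) = 34
net[9] = max(2+34-2, 4+24-2, 9+16-2, …, 34+2-2, 40+0) = 40
net[10] = max(2+40-2, 4+34-2, 9+24-2, …, 40+2-2, 32+0) = 40
net[11] = max(2+40-2, 4+40-2, 9+34-2, …, 32+2-2, 22+0) = 42
One optimal plan: pieces 9 + 2 (1 cut) → ₹44 − ₹2 = ₹42.

42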